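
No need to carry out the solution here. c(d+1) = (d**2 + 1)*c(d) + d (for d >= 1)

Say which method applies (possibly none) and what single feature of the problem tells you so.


Best approach: a summation factor — rescale the sequence by the product of the weights d**2 + 1 so far — the recurrence collapses to a plain running sum.


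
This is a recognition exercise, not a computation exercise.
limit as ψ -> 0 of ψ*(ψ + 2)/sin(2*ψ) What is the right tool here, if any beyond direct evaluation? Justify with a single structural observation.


Diagnosis: l'Hôpital's rule (0/0) — plug in 0: top and bottom both hit zero, so differentiate each and retry. A first-order expansion at the point is an equally standard path; the rule packages it.


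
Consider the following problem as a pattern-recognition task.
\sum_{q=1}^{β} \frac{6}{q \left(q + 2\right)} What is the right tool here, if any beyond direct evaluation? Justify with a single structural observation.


Diagnosis: telescoping — rewrite \frac{6}{q \left(q + 2\right)} as simple fractions and successive terms eat each other — only the edges survive.


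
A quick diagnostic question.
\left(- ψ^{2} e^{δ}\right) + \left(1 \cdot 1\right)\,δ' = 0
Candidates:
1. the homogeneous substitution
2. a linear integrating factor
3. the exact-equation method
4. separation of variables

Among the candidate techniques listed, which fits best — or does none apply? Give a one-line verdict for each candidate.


Verdict: separation of variables — all dependence on the two variables factors apart, the defining separable shape.
- the homogeneous substitution — the ratio of the variables does not determine the slope.
- a linear integrating factor: the unknown enters nonlinearly (through a power, a denominator, or a transcendental function), which the linear integrating-factor recipe cannot absorb as-is — any repair would come from a preliminary substitution, not the factor.
- the exact-equation method: the cross partial derivatives disagree, so no single potential exists.
- separation of variables — applicable, and directly so.


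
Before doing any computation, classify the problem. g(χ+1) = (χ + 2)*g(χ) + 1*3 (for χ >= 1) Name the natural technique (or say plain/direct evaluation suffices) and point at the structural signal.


Verdict: a summation factor — one-term recursion with variable weight χ + 2 is solved by product normalization, not by root-finding.


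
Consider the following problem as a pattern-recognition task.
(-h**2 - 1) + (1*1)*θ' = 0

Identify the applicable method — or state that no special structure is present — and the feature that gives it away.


Method: no special technique — solved for the derivative, θ never appears on the right — this is a direct integration in h, not a differential-equations problem at heart.


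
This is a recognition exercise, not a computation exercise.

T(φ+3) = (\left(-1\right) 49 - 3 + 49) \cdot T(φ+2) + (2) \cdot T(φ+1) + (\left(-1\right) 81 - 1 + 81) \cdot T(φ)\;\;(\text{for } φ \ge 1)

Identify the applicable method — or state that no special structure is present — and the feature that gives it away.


Technique: the characteristic-root method — the recurrence treats every index alike (constant coefficients, no forcing) — precisely the regime where r^φ trials close it.


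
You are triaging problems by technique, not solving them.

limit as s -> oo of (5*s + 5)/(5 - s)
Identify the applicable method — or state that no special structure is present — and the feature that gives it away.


Verdict: dominant-term comparison — divide through by the highest power of s; every lower-order term dies and the dominant terms decide the limit. Differentiating the expression as a single quotient would eventually settle it as well; matching dominant growth settles it immediately.


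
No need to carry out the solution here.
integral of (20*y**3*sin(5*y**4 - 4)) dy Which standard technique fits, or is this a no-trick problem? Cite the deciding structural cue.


Technique: u-substitution — a chain-rule shadow: 20*y**3 alongside a function of 5*y**4 - 4 means u = 5*y**4 - 4 unwinds the composition in one step.


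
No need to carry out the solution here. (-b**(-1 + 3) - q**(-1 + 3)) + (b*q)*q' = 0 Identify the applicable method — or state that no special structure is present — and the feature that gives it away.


Diagnosis: the homogeneous substitution — the slope's numerator and denominator have matching total degree, so it depends only on q/b and the ratio substitution collapses it. This doubles as a Bernoulli equation in the unknown as written; the homogeneous route needs no setup at all.


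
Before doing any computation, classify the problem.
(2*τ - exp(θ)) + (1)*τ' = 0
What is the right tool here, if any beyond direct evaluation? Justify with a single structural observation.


Technique: a linear integrating factor — the equation is linear in τ with coefficient 2; multiplying by the integrating factor exp(∫2) makes the left side a perfect derivative.


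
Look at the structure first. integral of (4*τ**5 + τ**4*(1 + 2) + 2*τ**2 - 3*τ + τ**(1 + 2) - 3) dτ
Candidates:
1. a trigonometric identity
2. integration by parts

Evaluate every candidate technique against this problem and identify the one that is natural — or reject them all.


Diagnosis: no special technique — scan for structure and find none: constant multiples of powers of τ, integrate directly.
- a trigonometric identity: with no trigonometric functions present, identity rewriting has no target.
- integration by parts — parts would only shuffle a directly integrable integrand.


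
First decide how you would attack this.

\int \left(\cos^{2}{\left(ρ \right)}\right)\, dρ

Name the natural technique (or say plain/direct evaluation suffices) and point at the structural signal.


Technique: a trigonometric identity — the exponent on \cos^{2}{\left(ρ \right)} is even — the power-reduction identity is the standard preprocessing step.


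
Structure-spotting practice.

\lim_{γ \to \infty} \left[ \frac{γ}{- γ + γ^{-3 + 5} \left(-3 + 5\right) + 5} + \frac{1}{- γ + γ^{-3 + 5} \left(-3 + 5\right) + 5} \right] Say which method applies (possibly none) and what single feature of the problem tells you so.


Diagnosis: dominant-term comparison — growth-rate triage: the leading powers of γ decide the limit, everything else is noise. Differentiating the expression as a single quotient would eventually settle it as well; matching dominant growth settles it immediately.


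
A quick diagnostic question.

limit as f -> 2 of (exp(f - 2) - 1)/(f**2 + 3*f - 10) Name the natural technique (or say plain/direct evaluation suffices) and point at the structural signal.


Verdict: l'Hôpital's rule (0/0) — both numerator and denominator vanish at 2: the genuine 0/0 indeterminate that l'Hôpital exists for. Known elementary limits would finish this too — the rule just bypasses the case analysis.


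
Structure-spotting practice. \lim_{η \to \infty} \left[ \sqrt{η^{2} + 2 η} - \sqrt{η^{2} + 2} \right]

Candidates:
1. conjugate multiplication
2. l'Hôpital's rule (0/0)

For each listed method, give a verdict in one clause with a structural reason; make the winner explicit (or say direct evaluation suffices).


Best approach: conjugate multiplication — \sqrt{η^{2} + 2 η} and \sqrt{η^{2} + 2} both blow up, but their difference is tame once the conjugate rationalizes it.
- conjugate multiplication — yes, a natural case for it.
- l'Hôpital's rule (0/0): substitution produces ∞ − ∞ rather than a vanishing quotient; the rule needs a 0/0 ratio to act on.


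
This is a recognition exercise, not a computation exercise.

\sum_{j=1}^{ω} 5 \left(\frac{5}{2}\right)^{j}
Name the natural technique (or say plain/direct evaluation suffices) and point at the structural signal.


Best approach: the geometric series formula — check a ratio of consecutive terms: it is \frac{5}{2}, independent of the index, so the geometric formula closes the sum.


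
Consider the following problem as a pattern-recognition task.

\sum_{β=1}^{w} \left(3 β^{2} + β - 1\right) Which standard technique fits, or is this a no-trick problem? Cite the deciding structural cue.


Verdict: no special technique — with only polynomial terms in β present, the classical sum-of-powers identities are all you need.


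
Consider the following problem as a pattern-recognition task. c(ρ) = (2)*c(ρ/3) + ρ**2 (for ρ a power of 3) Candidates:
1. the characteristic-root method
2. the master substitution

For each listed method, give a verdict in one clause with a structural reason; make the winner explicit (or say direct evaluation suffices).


Verdict: the master substitution — the call at ρ/3 makes this multiplicative recursion; the master-style substitution converts it to additive.
- the characteristic-root method: a divided-index call is not the fixed-shift linear shape that characteristic roots solve.
- the master substitution — applicable, and directly so.


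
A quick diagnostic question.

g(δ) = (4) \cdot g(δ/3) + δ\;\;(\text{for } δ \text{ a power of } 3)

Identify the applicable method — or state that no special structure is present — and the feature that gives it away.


Best approach: the master substitution — treat m = log base 3 of δ as the new clock: one recursion step advances m by one while δ scales by 3.


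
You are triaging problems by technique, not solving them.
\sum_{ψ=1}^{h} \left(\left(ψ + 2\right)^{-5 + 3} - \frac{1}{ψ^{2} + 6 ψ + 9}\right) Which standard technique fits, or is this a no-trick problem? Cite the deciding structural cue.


Best approach: telescoping — each term adds \left(ψ + 2\right)^{-5 + 3} and subtracts the same expression advanced one index; that subtracted piece cancels against the next term's added copy — only the boundary terms survive.


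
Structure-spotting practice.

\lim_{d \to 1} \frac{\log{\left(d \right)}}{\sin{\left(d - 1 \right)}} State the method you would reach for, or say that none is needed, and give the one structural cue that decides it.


Diagnosis: l'Hôpital's rule (0/0) — plug in 1: top and bottom both hit zero, so differentiate each and retry. One could equally expand both pieces locally and compare leading terms; the rule does that in one stroke.


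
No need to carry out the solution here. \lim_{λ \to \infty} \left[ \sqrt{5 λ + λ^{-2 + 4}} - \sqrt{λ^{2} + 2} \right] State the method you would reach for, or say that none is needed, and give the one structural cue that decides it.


Technique: conjugate multiplication — turning the difference into a conjugate-rationalized ratio makes the limit readable.


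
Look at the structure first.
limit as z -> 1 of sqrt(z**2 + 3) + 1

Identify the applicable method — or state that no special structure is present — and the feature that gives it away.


Method: no special technique — the expression is continuous at 1 — substitute and evaluate; no indeterminate form appears.


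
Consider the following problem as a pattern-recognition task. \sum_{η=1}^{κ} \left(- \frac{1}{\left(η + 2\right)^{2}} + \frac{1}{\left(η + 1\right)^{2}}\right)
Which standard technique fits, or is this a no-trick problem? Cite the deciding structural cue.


Method: telescoping — write out three consecutive terms and watch the interior cancel: the advanced copy one term subtracts reappears as the very next term's leading piece, pair after pair.


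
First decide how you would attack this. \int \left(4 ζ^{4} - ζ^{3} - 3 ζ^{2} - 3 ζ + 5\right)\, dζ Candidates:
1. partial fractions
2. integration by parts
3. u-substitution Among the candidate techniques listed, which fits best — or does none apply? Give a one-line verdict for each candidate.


Method: no special technique — a term-by-term power-rule job in ζ; no substitution or rearrangement earns its keep here.
- partial fractions: there is no rational-function structure to decompose.
- integration by parts: parts would only shuffle a directly integrable integrand.
- u-substitution: no substitution does more than relabel what direct integration already handles.


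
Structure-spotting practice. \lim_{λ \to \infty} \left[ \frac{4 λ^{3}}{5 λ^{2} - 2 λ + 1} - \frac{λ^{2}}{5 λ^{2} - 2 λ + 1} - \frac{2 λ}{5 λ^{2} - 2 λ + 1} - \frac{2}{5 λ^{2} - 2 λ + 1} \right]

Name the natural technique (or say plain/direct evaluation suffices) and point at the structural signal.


Method: dominant-term comparison — divide by the highest power of λ present: lower-order terms vanish and the dominant ratio remains. Differentiating the expression as a single quotient would eventually settle it as well; matching dominant growth settles it immediately.


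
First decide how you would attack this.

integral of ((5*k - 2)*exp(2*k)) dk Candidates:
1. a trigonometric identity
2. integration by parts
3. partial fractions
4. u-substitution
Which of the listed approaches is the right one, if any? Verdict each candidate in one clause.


Diagnosis: integration by parts — 5*k - 2 dies after finitely many derivatives while exp(2*k) cycles under integration — the tabular/parts setup.
- a trigonometric identity: there is no trigonometric structure at all — the integrand carries no sine or cosine to rewrite.
- integration by parts — yes — fits the structure here.
- partial fractions — the expression is not a ratio of polynomials that decomposes further.
- u-substitution — no subexpression of the integrand serves as a whole-integral substitution inner — individual terms may offer their own, but none carries its derivative as a factor of the full integrand; a working change of variable would have to be constructed from outside the expression.


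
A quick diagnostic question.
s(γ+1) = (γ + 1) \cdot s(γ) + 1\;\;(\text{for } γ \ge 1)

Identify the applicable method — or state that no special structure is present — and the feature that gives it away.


Verdict: a summation factor — with the index-dependent coefficient γ + 1, dividing by the cumulative product turns the left side into a pure difference.


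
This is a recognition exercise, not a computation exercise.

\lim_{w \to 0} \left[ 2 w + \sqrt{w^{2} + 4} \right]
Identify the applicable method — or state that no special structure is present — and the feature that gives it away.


Technique: no special technique — no zero denominators, no indeterminate clash at 0 — substitute and read off the value.


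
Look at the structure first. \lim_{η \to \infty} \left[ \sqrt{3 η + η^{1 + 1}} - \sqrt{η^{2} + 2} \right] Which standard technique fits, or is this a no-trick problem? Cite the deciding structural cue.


Verdict: conjugate multiplication — neither \sqrt{3 η + η^{1 + 1}} nor \sqrt{η^{2} + 2} converges alone, so rewrite their difference as a conjugate-rationalized quotient first.


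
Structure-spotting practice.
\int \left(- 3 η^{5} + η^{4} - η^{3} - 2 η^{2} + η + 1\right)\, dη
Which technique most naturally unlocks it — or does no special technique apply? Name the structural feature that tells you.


Verdict: no special technique — scan for structure and find none: constant multiples of powers of η, integrate directly.


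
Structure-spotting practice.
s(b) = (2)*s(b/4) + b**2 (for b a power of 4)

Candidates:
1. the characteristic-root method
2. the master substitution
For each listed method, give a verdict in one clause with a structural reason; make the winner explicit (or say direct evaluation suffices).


Technique: the master substitution — the call at b/4 makes this multiplicative recursion; the master-style substitution converts it to additive.
- the characteristic-root method: a divided-index call is not the fixed-shift linear shape that characteristic roots solve.
- the master substitution: applies; the problem has the shape this method handles.


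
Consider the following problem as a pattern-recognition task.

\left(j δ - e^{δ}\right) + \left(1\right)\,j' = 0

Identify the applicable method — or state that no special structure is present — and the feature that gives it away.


Verdict: a linear integrating factor — first power of j, nonzero forcing: the integrating-factor recipe applies verbatim with p = δ.


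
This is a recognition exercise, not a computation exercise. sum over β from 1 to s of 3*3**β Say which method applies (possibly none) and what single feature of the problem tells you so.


Technique: the geometric series formula — consecutive terms stand in a fixed index-free ratio — the geometric sum formula closes it.


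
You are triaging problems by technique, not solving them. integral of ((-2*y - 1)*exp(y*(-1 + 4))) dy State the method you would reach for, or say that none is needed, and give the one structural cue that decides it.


Verdict: integration by parts — differentiate -2*y - 1, integrate exp(y*(-1 + 4)): each pass lowers the polynomial degree, so parts terminates.


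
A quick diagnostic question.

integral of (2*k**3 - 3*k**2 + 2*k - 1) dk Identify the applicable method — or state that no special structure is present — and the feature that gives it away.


Verdict: no special technique — nothing composite, nothing rational, nothing trigonometric — each constant-multiple power of k integrates by the power rule alone.


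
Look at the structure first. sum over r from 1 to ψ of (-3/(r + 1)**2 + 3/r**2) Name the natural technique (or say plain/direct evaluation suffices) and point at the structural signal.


Best approach: telescoping — this sum is a zipper: each term contributes 3/r**2 and removes the next index's value, which the following term puts back, closing term by term.


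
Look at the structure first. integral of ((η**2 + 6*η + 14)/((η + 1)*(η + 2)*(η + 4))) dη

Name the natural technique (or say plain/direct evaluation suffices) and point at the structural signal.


Method: partial fractions — the bottom factors while the top stays lower-degree — split into simple fractions and integrate piece by piece.


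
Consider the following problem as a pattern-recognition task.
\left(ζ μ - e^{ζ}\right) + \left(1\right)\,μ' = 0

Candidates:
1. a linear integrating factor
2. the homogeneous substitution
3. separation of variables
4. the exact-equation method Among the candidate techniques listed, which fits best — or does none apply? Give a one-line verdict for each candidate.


Method: a linear integrating factor — arrange it as μ' + ζ·μ = (the forcing term) and the integrating factor does the rest.
- a linear integrating factor — applicable, and directly so.
- the homogeneous substitution — rescaling both variables together changes the slope, so no ratio substitution collapses it.
- separation of variables — no algebra isolates the independent variable on one side and the unknown on the other.
- the exact-equation method — the mixed partial derivatives differ, so the left side is not a total differential.


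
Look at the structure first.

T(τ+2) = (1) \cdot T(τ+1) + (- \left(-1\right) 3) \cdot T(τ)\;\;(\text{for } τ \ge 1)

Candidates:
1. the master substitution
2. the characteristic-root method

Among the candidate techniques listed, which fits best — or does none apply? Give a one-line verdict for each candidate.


Technique: the characteristic-root method — constant coefficients and linearity mean the ansatz r^τ reduces it to solving the characteristic polynomial.
- the master substitution — the recursion shifts the index rather than dividing it.
- the characteristic-root method: yes — fits the structure here.


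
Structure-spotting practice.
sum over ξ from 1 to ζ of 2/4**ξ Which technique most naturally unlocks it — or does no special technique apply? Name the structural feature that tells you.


Technique: the geometric series formula — consecutive terms stand in a fixed index-free ratio — the geometric sum formula closes it.


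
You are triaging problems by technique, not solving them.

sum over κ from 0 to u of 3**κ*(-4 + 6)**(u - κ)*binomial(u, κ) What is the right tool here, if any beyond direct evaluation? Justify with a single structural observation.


Technique: the binomial theorem — binomial(u, κ) weighting matched powers of 3 and (-4 + 6) is the expanded form of (3 + (-4 + 6))^u — fold it back up.


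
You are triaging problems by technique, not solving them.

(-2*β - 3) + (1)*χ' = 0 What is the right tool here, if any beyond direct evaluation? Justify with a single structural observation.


Technique: no special technique — the slope is a function of β alone, so integrate both sides directly.


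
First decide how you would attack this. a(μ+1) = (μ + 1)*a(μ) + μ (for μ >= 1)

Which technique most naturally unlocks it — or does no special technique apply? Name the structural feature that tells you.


Method: a summation factor — an index-dependent multiplier μ + 1 rules out characteristic roots; a summation factor converts it to a pure difference.


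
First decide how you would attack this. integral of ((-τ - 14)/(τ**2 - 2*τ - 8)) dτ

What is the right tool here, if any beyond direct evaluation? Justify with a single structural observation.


Technique: partial fractions — a proper rational integrand whose denominator splits into simpler factors — decompose into partial fractions first.


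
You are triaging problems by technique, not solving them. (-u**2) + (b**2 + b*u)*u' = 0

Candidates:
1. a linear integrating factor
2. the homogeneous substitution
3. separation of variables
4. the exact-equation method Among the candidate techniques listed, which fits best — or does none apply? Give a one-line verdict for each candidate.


Method: the homogeneous substitution — the slope's numerator and denominator share total degree; set v = u/b and the equation drops to separable form. This can also be massaged into Bernoulli form (the roles of the variables may need exchanging); the homogeneous substitution avoids that setup.
- a linear integrating factor — the unknown enters nonlinearly (through a power, a denominator, or a transcendental function), which the linear integrating-factor recipe cannot absorb as-is — any repair would come from a preliminary substitution, not the factor.
- the homogeneous substitution — yes — fits the structure here.
- separation of variables: the two dependences are entangled, not a clean product of one-variable pieces.
- the exact-equation method: the mixed-partials test fails on this split — it is not an exact differential as presented.


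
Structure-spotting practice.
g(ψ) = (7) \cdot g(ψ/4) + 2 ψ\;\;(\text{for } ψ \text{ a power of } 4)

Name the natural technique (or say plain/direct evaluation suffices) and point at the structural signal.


Diagnosis: the master substitution — the argument contracts 4-fold per step: reindex ψ exponentially and solve the linear recurrence in the new index.


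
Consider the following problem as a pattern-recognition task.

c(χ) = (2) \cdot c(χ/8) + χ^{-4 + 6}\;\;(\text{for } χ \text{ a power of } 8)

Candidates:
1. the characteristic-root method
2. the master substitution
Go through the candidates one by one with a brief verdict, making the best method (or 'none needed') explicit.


Method: the master substitution — treat m = log base 8 of χ as the new clock: one recursion step advances m by one while χ scales by 8.
- the characteristic-root method — a divided-index call is not the fixed-shift linear shape that characteristic roots solve.
- the master substitution: applies; the problem has the shape this method handles.


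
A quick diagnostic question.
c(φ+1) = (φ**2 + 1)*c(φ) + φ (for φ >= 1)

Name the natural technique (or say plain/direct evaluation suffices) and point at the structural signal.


Verdict: a summation factor — first-order linear but the coefficient φ**2 + 1 moves with the index — divide by the cumulative product and telescope.


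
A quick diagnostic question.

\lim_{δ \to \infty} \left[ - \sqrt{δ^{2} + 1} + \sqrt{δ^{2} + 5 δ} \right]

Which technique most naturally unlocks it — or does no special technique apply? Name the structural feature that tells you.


Diagnosis: conjugate multiplication — the ∞ − ∞ radical form is the exact trigger for the conjugate maneuver.


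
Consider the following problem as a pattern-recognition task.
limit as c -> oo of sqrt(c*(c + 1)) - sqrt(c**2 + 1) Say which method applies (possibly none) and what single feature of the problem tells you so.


Method: conjugate multiplication — two divergent pieces with a minus sign between them and a radical in the mix: rationalize sqrt(c*(c + 1)) - sqrt(c**2 + 1) before any limit law applies.


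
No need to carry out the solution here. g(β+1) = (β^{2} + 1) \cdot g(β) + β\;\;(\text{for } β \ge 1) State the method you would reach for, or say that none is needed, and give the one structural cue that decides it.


Technique: a summation factor — with the index-dependent coefficient β^{2} + 1, dividing by the cumulative product turns the left side into a pure difference.


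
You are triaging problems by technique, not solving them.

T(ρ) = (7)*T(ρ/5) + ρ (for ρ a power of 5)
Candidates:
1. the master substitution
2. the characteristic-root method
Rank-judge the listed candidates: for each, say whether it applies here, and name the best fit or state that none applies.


Diagnosis: the master substitution — the index is divided (ρ/5), not shifted — substitute ρ = 5^m to straighten it into a shift recurrence.
- the master substitution: yes — fits the structure here.
- the characteristic-root method: a divided-index call is not the fixed-shift linear shape that characteristic roots solve.


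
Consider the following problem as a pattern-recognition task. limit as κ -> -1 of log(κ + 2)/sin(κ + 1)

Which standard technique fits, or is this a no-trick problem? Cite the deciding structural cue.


Diagnosis: l'Hôpital's rule (0/0) — substituting -1 gives 0 over 0; differentiate top and bottom once and re-evaluate. Known elementary limits would finish this too — the rule just bypasses the case analysis.


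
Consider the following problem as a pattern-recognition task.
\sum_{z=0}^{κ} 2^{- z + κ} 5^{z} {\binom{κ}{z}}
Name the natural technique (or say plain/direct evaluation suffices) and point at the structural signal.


Verdict: the binomial theorem — {\binom{κ}{z}} weighting matched powers of 5 and 2 is the expanded form of (5 + 2)^κ — fold it back up.


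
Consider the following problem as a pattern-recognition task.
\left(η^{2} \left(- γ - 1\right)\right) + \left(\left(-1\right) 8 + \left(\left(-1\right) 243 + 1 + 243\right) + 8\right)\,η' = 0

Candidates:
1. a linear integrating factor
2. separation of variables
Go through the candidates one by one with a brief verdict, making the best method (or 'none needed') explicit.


Method: separation of variables — solved for the derivative, the right side splits multiplicatively into a function of each variable alone — divide and integrate each side.
- a linear integrating factor: the unknown enters nonlinearly (through a power, a denominator, or a transcendental function), which the linear integrating-factor recipe cannot absorb as-is — any repair would come from a preliminary substitution, not the factor.
- separation of variables — applies; the problem has the shape this method handles.


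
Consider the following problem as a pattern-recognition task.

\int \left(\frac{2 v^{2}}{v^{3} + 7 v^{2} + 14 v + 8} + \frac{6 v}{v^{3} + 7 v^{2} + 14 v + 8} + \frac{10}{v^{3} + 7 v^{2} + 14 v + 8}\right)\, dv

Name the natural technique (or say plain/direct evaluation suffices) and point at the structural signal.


Diagnosis: partial fractions — with v^{3} + 7 v^{2} + 14 v + 8 factorable and the degree on top strictly smaller, simple-fraction decomposition is immediate.


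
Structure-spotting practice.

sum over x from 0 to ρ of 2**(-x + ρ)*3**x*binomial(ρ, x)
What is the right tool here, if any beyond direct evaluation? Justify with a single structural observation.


Diagnosis: the binomial theorem — the summand is term x of a binomial expansion in 3 and 2; the whole sum is a single power.


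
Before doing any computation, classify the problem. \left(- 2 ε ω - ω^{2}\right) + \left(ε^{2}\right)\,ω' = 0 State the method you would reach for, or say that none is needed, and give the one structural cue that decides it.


Technique: the homogeneous substitution — solved for the derivative, the right side is unchanged under scaling ε and ω together — it depends only on the ratio ω/ε, so substitute a single ratio variable. A Bernoulli rewrite works here as the equation stands — the homogeneous substitution is the more immediate reading.


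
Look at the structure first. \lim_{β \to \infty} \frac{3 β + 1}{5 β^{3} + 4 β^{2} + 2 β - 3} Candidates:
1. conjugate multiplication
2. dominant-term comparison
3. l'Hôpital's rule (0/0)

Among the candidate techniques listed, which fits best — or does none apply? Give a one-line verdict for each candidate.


Diagnosis: dominant-term comparison — divide by the highest power of β present: lower-order terms vanish and the dominant ratio remains.
- conjugate multiplication: the conjugate move applies to radical differences, which this is not.
- dominant-term comparison: yes, a natural case for it.
- l'Hôpital's rule (0/0) — no 0/0 form appears: written as one quotient, top and bottom both grow without bound, and the ratio is decided by their leading terms.


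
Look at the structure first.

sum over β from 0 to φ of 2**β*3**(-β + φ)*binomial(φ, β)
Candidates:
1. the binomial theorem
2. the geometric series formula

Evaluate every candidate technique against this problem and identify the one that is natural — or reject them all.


Verdict: the binomial theorem — the summand is term β of a binomial expansion in 2 and 3; the whole sum is a single power.
- the binomial theorem — yes, a natural case for it.
- the geometric series formula: consecutive terms are not related by a fixed multiplier.


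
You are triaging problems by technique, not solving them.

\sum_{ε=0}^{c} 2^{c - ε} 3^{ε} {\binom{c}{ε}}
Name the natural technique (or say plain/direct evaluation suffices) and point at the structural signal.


Technique: the binomial theorem — the summand is term ε of a binomial expansion in 3 and 2; the whole sum is a single power.


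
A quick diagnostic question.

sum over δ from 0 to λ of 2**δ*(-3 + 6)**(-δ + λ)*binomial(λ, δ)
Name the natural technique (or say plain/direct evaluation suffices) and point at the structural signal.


Method: the binomial theorem — binomial(λ, δ) weighting matched powers of 2 and (-3 + 6) is the expanded form of (2 + (-3 + 6))^λ — fold it back up.


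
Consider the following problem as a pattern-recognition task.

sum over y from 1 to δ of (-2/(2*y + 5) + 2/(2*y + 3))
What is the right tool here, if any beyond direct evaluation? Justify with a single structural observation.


Technique: telescoping — the generic term is a one-step difference of 2/(2*y + 3), so partial sums shortcut to endpoint evaluation.


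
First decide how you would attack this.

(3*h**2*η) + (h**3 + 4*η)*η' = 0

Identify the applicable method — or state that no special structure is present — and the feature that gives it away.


Method: the exact-equation method — because the two cross partials coincide, the form is conservative as written — recover its potential in (h, η).


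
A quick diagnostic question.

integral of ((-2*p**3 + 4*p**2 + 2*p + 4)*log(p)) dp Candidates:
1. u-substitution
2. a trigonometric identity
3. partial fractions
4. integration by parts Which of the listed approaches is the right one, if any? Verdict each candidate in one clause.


Verdict: integration by parts — logs resist antidifferentiation but differentiate beautifully; pair log(p) with the polynomial -2*p**3 + 4*p**2 + 2*p + 4 via parts.
- u-substitution — no subexpression of the integrand pairs with its own derivative as a factor — individual terms may offer their own substitutions, but any change of variable covering the whole integral would have to be constructed from outside the expression.
- a trigonometric identity — with no trigonometric functions present, identity rewriting has no target.
- partial fractions: there is no rational-function structure to decompose.
- integration by parts — applicable, and directly so.


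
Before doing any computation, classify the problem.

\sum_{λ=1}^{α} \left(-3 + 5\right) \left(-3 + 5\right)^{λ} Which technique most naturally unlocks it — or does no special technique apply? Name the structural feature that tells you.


Verdict: the geometric series formula — consecutive terms stand in a fixed index-free ratio — the geometric sum formula closes it.


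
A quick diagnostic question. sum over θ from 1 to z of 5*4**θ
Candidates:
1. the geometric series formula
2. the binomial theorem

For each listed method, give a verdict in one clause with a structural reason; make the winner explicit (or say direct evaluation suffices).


Technique: the geometric series formula — each summand is the previous one scaled by 4; that constant multiplier is itself the geometric structure.
- the geometric series formula — applies; the problem has the shape this method handles.
- the binomial theorem: the summand does not match any term pattern of an expanded binomial power.


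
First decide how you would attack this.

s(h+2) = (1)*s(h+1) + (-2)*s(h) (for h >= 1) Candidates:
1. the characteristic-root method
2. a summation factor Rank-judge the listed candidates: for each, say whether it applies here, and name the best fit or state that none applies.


Technique: the characteristic-root method — because shifting h leaves the equation's coefficients unchanged, exponential trials reduce it to algebra.
- the characteristic-root method: applies; the problem has the shape this method handles.
- a summation factor: the recurrence reaches back more than one step, outside the first-order family a summation factor normalizes.


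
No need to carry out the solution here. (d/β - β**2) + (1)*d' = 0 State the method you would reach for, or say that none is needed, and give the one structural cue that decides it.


Best approach: a linear integrating factor — the unknown enters only to the first power against a nonzero forcing term — the integrating-factor template applies directly.


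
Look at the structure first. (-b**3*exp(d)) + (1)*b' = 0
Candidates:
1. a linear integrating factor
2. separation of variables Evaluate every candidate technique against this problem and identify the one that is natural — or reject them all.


Best approach: separation of variables — a product of single-variable factors, exp(d) and b**3 — the textbook separable form.
- a linear integrating factor — the unknown enters nonlinearly (through a power, a denominator, or a transcendental function), which the linear integrating-factor recipe cannot absorb as-is — any repair would come from a preliminary substitution, not the factor.
- separation of variables — applies; the problem has the shape this method handles.


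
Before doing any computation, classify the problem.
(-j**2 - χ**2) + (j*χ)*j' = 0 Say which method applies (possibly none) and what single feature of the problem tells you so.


Method: the homogeneous substitution — the slope's numerator and denominator share total degree; set v = j/χ and the equation drops to separable form. This doubles as a Bernoulli equation in the unknown as written; the homogeneous route needs no setup at all.


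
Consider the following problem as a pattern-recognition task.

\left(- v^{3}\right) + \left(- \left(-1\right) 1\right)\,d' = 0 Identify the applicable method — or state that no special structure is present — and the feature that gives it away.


Verdict: no special technique — solved for the derivative, no d appears — this is antidifferentiation in v wearing ODE clothing.


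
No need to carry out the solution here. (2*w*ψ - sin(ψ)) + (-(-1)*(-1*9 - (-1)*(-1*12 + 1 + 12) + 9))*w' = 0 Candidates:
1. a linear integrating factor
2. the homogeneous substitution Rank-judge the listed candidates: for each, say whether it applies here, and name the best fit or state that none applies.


Method: a linear integrating factor — linear in the unknown with genuine forcing: multiply through by the exponential of the integrated coefficient and the left side closes into one derivative.
- a linear integrating factor — applies; the problem has the shape this method handles.
- the homogeneous substitution — the slope does not depend on the ratio of the variables alone.


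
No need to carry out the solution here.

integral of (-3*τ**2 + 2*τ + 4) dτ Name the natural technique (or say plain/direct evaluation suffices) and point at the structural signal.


Method: no special technique — the integrand is a sum of constant multiples of powers of τ — integrate term by term.


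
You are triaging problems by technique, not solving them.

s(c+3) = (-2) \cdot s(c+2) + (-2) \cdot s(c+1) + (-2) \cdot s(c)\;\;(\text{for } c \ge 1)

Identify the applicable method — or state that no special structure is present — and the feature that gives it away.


Best approach: the characteristic-root method — try a geometric ansatz r^c: constant coefficients turn the recurrence into one polynomial equation in r.


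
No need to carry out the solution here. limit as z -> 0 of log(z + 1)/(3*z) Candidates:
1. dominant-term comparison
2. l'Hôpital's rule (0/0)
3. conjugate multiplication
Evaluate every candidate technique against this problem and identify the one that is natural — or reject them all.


Technique: l'Hôpital's rule (0/0) — the 0/0 form at 0 is the signature situation for l'Hôpital's rule. A local series expansion at the point resolves it as well; the rule is the packaged version of that step.
- dominant-term comparison: no dominant power emerges to decide the limit by degree comparison.
- l'Hôpital's rule (0/0) — a fit — the right tool for this form.
- conjugate multiplication: rationalization has no target — no divergent radical difference appears.


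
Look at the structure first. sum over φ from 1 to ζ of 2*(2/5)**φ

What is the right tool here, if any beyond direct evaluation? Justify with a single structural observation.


Method: the geometric series formula — each summand is the previous one scaled by 2/5; that constant multiplier is itself the geometric structure.


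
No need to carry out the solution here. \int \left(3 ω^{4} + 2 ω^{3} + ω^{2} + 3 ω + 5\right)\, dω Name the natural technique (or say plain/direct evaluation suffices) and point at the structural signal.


Best approach: no special technique — the integrand is a sum of constant multiples of powers of ω — integrate term by term.


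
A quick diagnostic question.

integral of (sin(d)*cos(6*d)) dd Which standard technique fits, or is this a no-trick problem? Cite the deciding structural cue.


Verdict: a trigonometric identity — split sin(d)*cos(6*d) with the angle-addition identities: the resulting sum integrates term by term.


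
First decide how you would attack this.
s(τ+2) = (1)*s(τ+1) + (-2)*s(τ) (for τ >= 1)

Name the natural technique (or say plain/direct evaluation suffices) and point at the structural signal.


Method: the characteristic-root method — this is the constant-coefficient homogeneous case — the whole solution in τ reduces to a polynomial's roots.
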